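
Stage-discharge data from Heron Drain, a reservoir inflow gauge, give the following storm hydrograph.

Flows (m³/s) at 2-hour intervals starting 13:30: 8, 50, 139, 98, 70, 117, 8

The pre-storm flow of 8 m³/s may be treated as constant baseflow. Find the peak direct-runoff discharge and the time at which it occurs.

Subtracting baseflow gives direct-runoff ordinates: 0.0, 42.0, 131.0, 90.0, 62.0, 109.0, 0.0 m³/s.
The maximum is 131.0 m³/s, occurring at the reading for t = 17:30.

Q_p = 131.0 m³/s at t = 17:30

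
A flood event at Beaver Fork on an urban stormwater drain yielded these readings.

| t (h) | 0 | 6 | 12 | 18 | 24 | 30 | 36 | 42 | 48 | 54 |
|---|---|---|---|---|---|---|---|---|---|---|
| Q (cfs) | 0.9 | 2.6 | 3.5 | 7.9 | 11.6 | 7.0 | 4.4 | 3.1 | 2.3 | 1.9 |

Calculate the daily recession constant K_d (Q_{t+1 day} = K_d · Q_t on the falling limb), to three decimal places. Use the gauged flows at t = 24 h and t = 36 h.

K_d ≈ 0.144

Between t = 24 h and t = 36 h the flow falls from 11.6 to 4.4 cfs over 2×6 h = 12 h.
Per-interval ratio K = (4.4/11.6)^(1/2) = 0.6159; K_d = K^(24/6) = 0.144.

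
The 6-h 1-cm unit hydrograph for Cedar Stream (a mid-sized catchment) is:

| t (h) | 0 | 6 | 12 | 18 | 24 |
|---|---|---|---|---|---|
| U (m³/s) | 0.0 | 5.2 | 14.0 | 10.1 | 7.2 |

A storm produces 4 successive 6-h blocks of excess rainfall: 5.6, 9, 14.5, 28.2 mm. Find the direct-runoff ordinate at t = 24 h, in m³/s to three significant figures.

By discrete convolution, Q_j = Σ (P_i / 10 mm) · U_{j−i}.
At t = 24 h (j=4): Q = (5.6/10)·7.2 + (9/10)·10.1 + (14.5/10)·14.0 + (28.2/10)·5.2 = 48.1 m³/s.

Q ≈ 48.1 m³/s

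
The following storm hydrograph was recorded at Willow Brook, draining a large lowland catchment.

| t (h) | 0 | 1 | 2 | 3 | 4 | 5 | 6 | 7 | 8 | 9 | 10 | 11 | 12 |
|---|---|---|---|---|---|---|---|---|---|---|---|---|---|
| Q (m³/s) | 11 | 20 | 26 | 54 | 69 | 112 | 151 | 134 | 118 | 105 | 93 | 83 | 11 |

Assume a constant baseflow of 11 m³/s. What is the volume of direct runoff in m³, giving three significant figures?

V ≈ 3.04 × 10^6 m³

Direct-runoff ordinates (Q − Q_b): 0.0, 9.0, 15.0, 43.0, 58.0, 101.0, 140.0, 123.0, 107.0, 94.0, 82.0, 72.0, 0.0 m³/s.
ΣQ_DR = 844.0 m³/s.
With Δt = 1 h = 3600 s, V = ΣQ_DR · Δt = 844.0 × 3600 = 3.04 × 10^6 m³.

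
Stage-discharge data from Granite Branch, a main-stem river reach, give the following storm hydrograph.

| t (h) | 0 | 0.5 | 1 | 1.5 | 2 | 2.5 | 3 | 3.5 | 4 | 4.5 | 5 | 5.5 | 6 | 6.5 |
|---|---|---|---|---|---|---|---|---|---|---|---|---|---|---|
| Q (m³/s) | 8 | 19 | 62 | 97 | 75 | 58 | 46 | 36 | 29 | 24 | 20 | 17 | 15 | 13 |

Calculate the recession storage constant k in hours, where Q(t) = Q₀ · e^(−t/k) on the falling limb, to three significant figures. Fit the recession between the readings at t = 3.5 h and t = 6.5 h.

On the falling limb, Q drops from 36 to 13 m³/s between t = 3.5 h and t = 6.5 h (Δt = 3 h).
k = −Δt / ln(Q₂/Q₁) = −3 / ln(13/36) = 2.95 h.

k ≈ 2.95 h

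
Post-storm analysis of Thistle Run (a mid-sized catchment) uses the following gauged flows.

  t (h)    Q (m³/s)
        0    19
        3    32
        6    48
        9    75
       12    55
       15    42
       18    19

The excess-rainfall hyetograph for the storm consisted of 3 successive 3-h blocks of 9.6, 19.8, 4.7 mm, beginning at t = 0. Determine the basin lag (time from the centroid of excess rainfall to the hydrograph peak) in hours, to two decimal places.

t_L ≈ 4.93 h

Centroid of excess rainfall: t_c = Σ P_i·t̄_i / ΣP_i = 4.0689 h (block centres at 1.5, 4.5, 7.5 h).
Hydrograph peak occurs at t = 9 h, so basin lag t_L = 9 − 4.0689 = 4.93 h.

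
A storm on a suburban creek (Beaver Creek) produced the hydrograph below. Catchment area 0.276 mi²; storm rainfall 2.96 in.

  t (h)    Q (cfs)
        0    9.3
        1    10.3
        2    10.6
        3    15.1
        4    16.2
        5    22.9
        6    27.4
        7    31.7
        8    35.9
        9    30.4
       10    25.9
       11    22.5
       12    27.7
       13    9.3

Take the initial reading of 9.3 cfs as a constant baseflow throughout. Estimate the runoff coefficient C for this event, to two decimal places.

C ≈ 0.31

ΣQ_DR = 165.0 cfs; V = ΣQ_DR·Δt = 5.940 × 10^5 ft³.
Runoff depth d = V / A = 0.9264 in.
C = d / P = 0.9264 / 2.96 = 0.31.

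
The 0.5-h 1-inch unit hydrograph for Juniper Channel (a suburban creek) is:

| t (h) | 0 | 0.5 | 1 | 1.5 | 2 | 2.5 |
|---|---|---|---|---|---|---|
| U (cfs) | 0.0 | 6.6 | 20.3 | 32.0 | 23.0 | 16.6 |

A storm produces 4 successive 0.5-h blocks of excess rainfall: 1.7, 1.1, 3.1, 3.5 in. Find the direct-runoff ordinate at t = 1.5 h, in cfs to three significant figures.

By discrete convolution, Q_j = Σ (P_i / 1 in) · U_{j−i}.
At t = 1.5 h (j=3): Q = (1.7/1)·32.0 + (1.1/1)·20.3 + (3.1/1)·6.6 + (3.5/1)·0.0 = 97.2 cfs.

Q ≈ 97.2 cfs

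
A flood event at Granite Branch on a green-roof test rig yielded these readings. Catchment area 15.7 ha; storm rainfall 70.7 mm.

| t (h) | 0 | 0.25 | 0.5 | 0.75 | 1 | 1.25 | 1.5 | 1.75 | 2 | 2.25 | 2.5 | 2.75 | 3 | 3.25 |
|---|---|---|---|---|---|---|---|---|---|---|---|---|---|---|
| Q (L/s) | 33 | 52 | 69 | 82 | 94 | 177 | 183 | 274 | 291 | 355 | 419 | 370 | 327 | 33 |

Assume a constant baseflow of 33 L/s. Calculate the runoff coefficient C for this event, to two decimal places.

ΣQ_DR = 2297 L/s; V = ΣQ_DR·Δt = 2.067 × 10^6 L.
Runoff depth d = V / A = 13.17 mm.
C = d / P = 13.17 / 70.7 = 0.19.

C ≈ 0.19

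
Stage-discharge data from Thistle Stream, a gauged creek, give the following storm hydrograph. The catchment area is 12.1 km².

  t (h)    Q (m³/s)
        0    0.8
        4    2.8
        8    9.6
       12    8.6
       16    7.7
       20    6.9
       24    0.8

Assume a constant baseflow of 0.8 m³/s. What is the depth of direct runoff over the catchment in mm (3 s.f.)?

d ≈ 37.6 mm

Direct runoff: 0.0, 2.0, 8.8, 7.8, 6.9, 6.1, 0.0 m³/s; ΣQ_DR = 31.60 m³/s.
V = ΣQ_DR · Δt = 31.60 × 14400 s = 4.550 × 10^5 m³.
Over A = 12.1 km², depth = V / A = 37.6 mm.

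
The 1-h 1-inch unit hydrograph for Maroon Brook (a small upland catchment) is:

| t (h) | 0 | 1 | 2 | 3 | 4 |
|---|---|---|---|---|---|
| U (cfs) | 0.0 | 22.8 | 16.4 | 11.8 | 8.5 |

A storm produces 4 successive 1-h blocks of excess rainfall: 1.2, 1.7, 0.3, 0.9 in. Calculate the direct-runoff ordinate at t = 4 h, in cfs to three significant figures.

By discrete convolution, Q_j = Σ (P_i / 1 in) · U_{j−i}.
At t = 4 h (j=4): Q = (1.2/1)·8.5 + (1.7/1)·11.8 + (0.3/1)·16.4 + (0.9/1)·22.8 = 55.7 cfs.

Q ≈ 55.7 cfs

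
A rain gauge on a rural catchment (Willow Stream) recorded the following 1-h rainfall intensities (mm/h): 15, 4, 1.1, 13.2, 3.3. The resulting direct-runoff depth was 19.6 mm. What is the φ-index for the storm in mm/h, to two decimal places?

φ ≈ 4.30 mm/h

Only the 2 blocks with intensity above φ contribute runoff: 15, 13.2 mm/h.
Σ(I−φ)·Δt = d  ⇒  (15+13.2 − 2φ)·1 = 19.6
φ = (28.20 − 19.6/1) / 2 = 4.30 mm/h.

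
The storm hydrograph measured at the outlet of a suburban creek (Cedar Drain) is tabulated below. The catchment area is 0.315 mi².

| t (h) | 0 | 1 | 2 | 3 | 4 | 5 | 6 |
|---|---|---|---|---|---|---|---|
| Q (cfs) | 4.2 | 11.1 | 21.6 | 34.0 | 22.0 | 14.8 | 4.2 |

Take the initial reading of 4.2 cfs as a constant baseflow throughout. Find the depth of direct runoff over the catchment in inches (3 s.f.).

d ≈ 0.406 in

Direct runoff: 0.0, 6.9, 17.4, 29.8, 17.8, 10.6, 0.0 cfs; ΣQ_DR = 82.50 cfs.
V = ΣQ_DR · Δt = 82.50 × 3600 s = 2.970 × 10^5 ft³.
Over A = 0.315 mi², depth = V / A = 0.406 in.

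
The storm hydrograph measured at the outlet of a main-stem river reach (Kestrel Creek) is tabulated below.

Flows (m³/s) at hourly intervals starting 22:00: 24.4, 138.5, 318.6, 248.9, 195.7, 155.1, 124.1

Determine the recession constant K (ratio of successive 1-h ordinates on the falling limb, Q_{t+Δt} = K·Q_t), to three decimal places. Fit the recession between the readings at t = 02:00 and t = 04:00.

K ≈ 0.796

Using the recession-limb readings at t = 02:00 and t = 04:00: Q falls from 195.7 to 124.1 m³/s over 2 intervals.
K = (Q₂/Q₁)^(1/2) = (124.1/195.7)^(1/2) = 0.796.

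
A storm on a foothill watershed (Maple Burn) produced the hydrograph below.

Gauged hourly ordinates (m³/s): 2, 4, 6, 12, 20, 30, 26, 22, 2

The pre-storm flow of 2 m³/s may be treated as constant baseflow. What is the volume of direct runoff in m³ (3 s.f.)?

Direct-runoff ordinates (Q − Q_b): 0.0, 2.0, 4.0, 10.0, 18.0, 28.0, 24.0, 20.0, 0.0 m³/s.
ΣQ_DR = 106.0 m³/s.
With Δt = 1 h = 3600 s, V = ΣQ_DR · Δt = 106.0 × 3600 = 3.82 × 10^5 m³.

V ≈ 3.82 × 10^5 m³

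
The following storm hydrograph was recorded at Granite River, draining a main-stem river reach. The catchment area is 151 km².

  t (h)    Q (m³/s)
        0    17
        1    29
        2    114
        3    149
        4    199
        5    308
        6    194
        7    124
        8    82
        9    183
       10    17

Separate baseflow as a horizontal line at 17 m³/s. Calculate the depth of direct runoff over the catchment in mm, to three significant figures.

Direct runoff: 0.0, 12.0, 97.0, 132.0, 182.0, 291.0, 177.0, 107.0, 65.0, 166.0, 0.0 m³/s; ΣQ_DR = 1229 m³/s.
V = ΣQ_DR · Δt = 1229 × 3600 s = 4.424 × 10^6 m³.
Over A = 151 km², depth = V / A = 29.3 mm.

d ≈ 29.3 mm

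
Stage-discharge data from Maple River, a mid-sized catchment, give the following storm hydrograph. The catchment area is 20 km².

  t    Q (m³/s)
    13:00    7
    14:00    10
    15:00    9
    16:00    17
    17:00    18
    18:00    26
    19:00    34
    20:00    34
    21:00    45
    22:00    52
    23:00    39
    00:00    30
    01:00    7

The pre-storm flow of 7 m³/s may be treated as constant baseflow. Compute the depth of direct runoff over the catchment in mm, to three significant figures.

d ≈ 42.7 mm

Direct runoff: 0.0, 3.0, 2.0, 10.0, 11.0, 19.0, 27.0, 27.0, 38.0, 45.0, 32.0, 23.0, 0.0 m³/s; ΣQ_DR = 237.0 m³/s.
V = ΣQ_DR · Δt = 237.0 × 3600 s = 8.532 × 10^5 m³.
Over A = 20 km², depth = V / A = 42.7 mm.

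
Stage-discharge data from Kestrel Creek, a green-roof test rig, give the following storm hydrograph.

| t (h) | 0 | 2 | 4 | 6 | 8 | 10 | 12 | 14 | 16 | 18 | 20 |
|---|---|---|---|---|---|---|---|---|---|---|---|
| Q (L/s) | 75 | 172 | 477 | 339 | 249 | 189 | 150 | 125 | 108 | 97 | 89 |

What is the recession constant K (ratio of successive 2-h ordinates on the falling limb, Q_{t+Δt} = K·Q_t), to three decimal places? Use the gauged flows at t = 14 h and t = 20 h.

Using the recession-limb readings at t = 14 h and t = 20 h: Q falls from 125 to 89 L/s over 3 intervals.
K = (Q₂/Q₁)^(1/3) = (89/125)^(1/3) = 0.893.

K ≈ 0.893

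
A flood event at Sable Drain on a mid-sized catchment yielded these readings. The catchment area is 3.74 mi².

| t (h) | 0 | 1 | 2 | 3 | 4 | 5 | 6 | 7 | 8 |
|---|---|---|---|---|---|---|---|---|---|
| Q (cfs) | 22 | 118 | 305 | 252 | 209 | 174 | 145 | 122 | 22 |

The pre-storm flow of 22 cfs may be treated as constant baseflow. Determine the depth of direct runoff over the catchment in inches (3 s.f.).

Direct runoff: 0.0, 96.0, 283.0, 230.0, 187.0, 152.0, 123.0, 100.0, 0.0 cfs; ΣQ_DR = 1171 cfs.
V = ΣQ_DR · Δt = 1171 × 3600 s = 4.216 × 10^6 ft³.
Over A = 3.74 mi², depth = V / A = 0.485 in.

d ≈ 0.485 in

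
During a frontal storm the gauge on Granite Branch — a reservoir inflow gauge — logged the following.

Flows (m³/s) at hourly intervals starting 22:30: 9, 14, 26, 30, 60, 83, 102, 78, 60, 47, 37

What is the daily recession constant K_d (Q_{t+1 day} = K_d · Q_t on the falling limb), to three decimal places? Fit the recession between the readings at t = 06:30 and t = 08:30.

K_d ≈ 0.003

Between t = 06:30 and t = 08:30 the flow falls from 60 to 37 m³/s over 2×1 h = 2 h.
Per-interval ratio K = (37/60)^(1/2) = 0.7853; K_d = K^(24/1) = 0.003.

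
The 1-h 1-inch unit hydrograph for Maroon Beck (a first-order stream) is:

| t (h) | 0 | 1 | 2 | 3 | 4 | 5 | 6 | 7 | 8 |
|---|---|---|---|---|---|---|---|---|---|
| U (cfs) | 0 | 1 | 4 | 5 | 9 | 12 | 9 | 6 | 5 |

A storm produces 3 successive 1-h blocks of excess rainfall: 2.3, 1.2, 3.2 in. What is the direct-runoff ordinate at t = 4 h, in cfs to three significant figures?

By discrete convolution, Q_j = Σ (P_i / 1 in) · U_{j−i}.
At t = 4 h (j=4): Q = (2.3/1)·9 + (1.2/1)·5 + (3.2/1)·4 = 39.5 cfs.

Q ≈ 39.5 cfs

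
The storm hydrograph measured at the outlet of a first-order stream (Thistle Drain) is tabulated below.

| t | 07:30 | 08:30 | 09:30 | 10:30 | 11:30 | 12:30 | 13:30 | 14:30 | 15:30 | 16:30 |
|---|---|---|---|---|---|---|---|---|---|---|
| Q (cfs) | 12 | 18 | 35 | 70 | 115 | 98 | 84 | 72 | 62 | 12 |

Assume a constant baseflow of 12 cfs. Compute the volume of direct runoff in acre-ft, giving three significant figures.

V ≈ 37.9 acre-ft

Direct-runoff ordinates (Q − Q_b): 0.0, 6.0, 23.0, 58.0, 103.0, 86.0, 72.0, 60.0, 50.0, 0.0 cfs.
ΣQ_DR = 458.0 cfs.
With Δt = 1 h = 3600 s, V = ΣQ_DR · Δt = 458.0 × 3600 = 1.65 × 10^6 ft³ = 37.9 acre-ft.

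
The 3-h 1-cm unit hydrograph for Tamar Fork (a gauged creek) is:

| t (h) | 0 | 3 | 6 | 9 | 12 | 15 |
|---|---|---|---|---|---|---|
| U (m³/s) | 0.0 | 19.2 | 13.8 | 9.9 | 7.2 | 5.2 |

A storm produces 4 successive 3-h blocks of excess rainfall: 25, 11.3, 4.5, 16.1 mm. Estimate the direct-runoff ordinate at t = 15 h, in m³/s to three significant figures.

By discrete convolution, Q_j = Σ (P_i / 10 mm) · U_{j−i}.
At t = 15 h (j=5): Q = (25/10)·5.2 + (11.3/10)·7.2 + (4.5/10)·9.9 + (16.1/10)·13.8 = 47.8 m³/s.

Q ≈ 47.8 m³/s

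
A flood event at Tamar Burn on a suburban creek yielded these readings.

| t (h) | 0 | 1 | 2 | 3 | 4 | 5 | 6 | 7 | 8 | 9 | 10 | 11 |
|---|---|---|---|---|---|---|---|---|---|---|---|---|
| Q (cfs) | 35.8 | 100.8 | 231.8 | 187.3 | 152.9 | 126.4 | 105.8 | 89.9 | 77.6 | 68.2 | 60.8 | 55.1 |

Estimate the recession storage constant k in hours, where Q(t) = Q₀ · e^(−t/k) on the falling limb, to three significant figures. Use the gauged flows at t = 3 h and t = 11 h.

k ≈ 6.54 h

On the falling limb, Q drops from 187.3 to 55.1 cfs between t = 3 h and t = 11 h (Δt = 8 h).
k = −Δt / ln(Q₂/Q₁) = −8 / ln(55.1/187.3) = 6.54 h.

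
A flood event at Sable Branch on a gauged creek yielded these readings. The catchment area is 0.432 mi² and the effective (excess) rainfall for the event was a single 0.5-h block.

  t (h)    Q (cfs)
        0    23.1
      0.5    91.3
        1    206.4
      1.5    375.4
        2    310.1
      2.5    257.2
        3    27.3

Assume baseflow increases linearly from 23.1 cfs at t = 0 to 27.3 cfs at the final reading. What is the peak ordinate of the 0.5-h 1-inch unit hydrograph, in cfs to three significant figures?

U_p ≈ 175 cfs

Direct runoff: 0.00, 67.50, 181.90, 350.20, 284.20, 230.60, 0.00 cfs; ΣQ_DR = 1114 cfs, peak = 350.20 cfs.
Runoff depth d = ΣQ_DR·Δt / A = 1114 × 1800 / (0.432 mi²) = 1.999 in.
The 1-inch UH is the DRH scaled by (1 in)/d, so U_p = 350.20 × 1/1.999 = 175 cfs.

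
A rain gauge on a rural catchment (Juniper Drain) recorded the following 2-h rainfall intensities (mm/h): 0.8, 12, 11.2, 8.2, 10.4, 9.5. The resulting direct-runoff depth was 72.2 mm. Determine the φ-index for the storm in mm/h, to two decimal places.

Only the 5 blocks with intensity above φ contribute runoff: 12, 11.2, 8.2, 10.4, 9.5 mm/h.
Σ(I−φ)·Δt = d  ⇒  (12+11.2+8.2+10.4+9.5 − 5φ)·2 = 72.2
φ = (51.30 − 72.2/2) / 5 = 3.04 mm/h.

φ ≈ 3.04 mm/h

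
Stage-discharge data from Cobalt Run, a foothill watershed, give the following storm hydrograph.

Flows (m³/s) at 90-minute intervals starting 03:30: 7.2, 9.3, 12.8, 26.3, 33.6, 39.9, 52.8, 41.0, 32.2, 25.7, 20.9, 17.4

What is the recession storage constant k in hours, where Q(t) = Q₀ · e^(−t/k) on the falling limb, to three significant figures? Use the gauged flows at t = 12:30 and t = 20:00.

On the falling limb, Q drops from 52.8 to 17.4 m³/s between t = 12:30 and t = 20:00 (Δt = 7.5 h).
k = −Δt / ln(Q₂/Q₁) = −7.5 / ln(17.4/52.8) = 6.76 h.

k ≈ 6.76 h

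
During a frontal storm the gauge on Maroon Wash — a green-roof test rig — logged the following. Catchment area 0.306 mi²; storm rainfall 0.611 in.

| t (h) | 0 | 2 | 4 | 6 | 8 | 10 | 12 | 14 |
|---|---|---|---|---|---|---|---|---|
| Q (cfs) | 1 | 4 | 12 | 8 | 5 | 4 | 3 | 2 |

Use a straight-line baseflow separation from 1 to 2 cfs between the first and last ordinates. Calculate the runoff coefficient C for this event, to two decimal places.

C ≈ 0.45

ΣQ_DR = 27.00 cfs; V = ΣQ_DR·Δt = 1.944 × 10^5 ft³.
Runoff depth d = V / A = 0.2735 in.
C = d / P = 0.2735 / 0.611 = 0.45.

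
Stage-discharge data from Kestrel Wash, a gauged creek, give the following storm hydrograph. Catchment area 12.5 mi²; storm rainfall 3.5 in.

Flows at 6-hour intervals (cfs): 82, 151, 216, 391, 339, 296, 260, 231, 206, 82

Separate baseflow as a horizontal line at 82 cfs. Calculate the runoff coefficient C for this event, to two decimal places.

C ≈ 0.30

ΣQ_DR = 1434 cfs; V = ΣQ_DR·Δt = 3.097 × 10^7 ft³.
Runoff depth d = V / A = 1.067 in.
C = d / P = 1.067 / 3.5 = 0.30.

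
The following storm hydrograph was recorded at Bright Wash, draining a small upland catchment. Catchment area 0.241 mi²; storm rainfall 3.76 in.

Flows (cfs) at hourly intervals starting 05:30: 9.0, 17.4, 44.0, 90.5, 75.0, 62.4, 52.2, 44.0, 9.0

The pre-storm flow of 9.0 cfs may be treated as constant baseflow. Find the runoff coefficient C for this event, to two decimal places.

C ≈ 0.55

ΣQ_DR = 322.5 cfs; V = ΣQ_DR·Δt = 1.161 × 10^6 ft³.
Runoff depth d = V / A = 2.074 in.
C = d / P = 2.074 / 3.76 = 0.55.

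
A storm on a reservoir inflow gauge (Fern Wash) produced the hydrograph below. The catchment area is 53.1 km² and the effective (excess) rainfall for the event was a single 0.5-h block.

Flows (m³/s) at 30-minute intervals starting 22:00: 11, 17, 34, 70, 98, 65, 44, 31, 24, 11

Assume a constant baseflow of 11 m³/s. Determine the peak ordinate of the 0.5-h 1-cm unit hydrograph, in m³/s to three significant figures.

Direct runoff: 0.0, 6.0, 23.0, 59.0, 87.0, 54.0, 33.0, 20.0, 13.0, 0.0 m³/s; ΣQ_DR = 295.0 m³/s, peak = 87.0 m³/s.
Runoff depth d = ΣQ_DR·Δt / A = 295.0 × 1800 / (53.1 km²) = 10.00 mm.
The 1-cm UH is the DRH scaled by (10 mm)/d, so U_p = 87.0 × 10/10.00 = 87.0 m³/s.

U_p ≈ 87.0 m³/s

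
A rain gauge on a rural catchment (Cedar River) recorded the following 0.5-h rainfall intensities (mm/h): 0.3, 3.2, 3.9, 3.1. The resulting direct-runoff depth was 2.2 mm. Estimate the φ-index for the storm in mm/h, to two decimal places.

Only the 3 blocks with intensity above φ contribute runoff: 3.2, 3.9, 3.1 mm/h.
Σ(I−φ)·Δt = d  ⇒  (3.2+3.9+3.1 − 3φ)·0.5 = 2.2
φ = (10.20 − 2.2/0.5) / 3 = 1.93 mm/h.

φ ≈ 1.93 mm/h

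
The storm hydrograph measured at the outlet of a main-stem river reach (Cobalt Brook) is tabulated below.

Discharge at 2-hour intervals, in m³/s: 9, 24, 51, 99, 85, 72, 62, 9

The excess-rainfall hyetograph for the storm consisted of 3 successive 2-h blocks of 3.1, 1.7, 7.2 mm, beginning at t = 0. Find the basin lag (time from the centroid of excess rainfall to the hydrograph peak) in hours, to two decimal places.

t_L ≈ 2.32 h

Centroid of excess rainfall: t_c = Σ P_i·t̄_i / ΣP_i = 3.6833 h (block centres at 1, 3, 5 h).
Hydrograph peak occurs at t = 6 h, so basin lag t_L = 6 − 3.6833 = 2.32 h.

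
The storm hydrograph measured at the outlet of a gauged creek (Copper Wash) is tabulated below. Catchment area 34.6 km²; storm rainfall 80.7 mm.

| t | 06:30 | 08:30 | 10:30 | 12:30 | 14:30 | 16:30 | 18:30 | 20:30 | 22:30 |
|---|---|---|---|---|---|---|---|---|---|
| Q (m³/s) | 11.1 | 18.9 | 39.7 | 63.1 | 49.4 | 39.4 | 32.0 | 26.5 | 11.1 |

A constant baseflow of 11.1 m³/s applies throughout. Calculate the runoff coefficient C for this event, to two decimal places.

ΣQ_DR = 191.3 m³/s; V = ΣQ_DR·Δt = 1.377 × 10^6 m³.
Runoff depth d = V / A = 39.81 mm.
C = d / P = 39.81 / 80.7 = 0.49.

C ≈ 0.49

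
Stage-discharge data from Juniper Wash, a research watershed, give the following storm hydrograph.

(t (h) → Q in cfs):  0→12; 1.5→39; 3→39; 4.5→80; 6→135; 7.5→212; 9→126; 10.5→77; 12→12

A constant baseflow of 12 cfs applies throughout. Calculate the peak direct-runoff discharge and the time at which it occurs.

Q_p = 200.0 cfs at t = 7.5 h

Subtracting baseflow gives direct-runoff ordinates: 0.0, 27.0, 27.0, 68.0, 123.0, 200.0, 114.0, 65.0, 0.0 cfs.
The maximum is 200.0 cfs, occurring at the reading for t = 7.5 h.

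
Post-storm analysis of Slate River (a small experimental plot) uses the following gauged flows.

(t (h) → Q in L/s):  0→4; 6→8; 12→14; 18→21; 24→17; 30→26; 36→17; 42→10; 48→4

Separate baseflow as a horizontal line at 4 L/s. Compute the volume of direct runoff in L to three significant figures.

Direct-runoff ordinates (Q − Q_b): 0.0, 4.0, 10.0, 17.0, 13.0, 22.0, 13.0, 6.0, 0.0 L/s.
ΣQ_DR = 85.00 L/s.
With Δt = 6 h = 21600 s, V = ΣQ_DR · Δt = 85.00 × 21600 = 1.84 × 10^6 L.

V ≈ 1.84 × 10^6 L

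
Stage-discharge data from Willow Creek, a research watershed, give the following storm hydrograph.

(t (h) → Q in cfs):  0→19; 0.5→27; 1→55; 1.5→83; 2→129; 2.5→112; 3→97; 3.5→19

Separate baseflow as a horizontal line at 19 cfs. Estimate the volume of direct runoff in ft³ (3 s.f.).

Direct-runoff ordinates (Q − Q_b): 0.0, 8.0, 36.0, 64.0, 110.0, 93.0, 78.0, 0.0 cfs.
ΣQ_DR = 389.0 cfs.
With Δt = 0.5 h = 1800 s, V = ΣQ_DR · Δt = 389.0 × 1800 = 7.00 × 10^5 ft³.

V ≈ 7.00 × 10^5 ft³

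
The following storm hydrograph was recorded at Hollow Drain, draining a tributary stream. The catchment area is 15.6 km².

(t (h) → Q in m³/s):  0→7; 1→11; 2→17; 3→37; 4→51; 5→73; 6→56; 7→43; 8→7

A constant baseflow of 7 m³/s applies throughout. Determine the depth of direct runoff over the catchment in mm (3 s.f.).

Direct runoff: 0.0, 4.0, 10.0, 30.0, 44.0, 66.0, 49.0, 36.0, 0.0 m³/s; ΣQ_DR = 239.0 m³/s.
V = ΣQ_DR · Δt = 239.0 × 3600 s = 8.604 × 10^5 m³.
Over A = 15.6 km², depth = V / A = 55.2 mm.

d ≈ 55.2 mm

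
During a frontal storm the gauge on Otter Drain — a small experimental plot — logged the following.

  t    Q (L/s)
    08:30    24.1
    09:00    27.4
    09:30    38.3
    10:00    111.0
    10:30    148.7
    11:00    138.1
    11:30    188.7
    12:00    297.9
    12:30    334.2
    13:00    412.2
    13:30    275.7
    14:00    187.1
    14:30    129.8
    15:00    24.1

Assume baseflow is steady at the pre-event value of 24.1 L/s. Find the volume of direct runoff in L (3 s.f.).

Direct-runoff ordinates (Q − Q_b): 0.0, 3.3, 14.2, 86.9, 124.6, 114.0, 164.6, 273.8, 310.1, 388.1, 251.6, 163.0, 105.7, 0.0 L/s.
ΣQ_DR = 2000 L/s.
With Δt = 0.5 h = 1800 s, V = ΣQ_DR · Δt = 2000 × 1800 = 3.60 × 10^6 L.

V ≈ 3.60 × 10^6 L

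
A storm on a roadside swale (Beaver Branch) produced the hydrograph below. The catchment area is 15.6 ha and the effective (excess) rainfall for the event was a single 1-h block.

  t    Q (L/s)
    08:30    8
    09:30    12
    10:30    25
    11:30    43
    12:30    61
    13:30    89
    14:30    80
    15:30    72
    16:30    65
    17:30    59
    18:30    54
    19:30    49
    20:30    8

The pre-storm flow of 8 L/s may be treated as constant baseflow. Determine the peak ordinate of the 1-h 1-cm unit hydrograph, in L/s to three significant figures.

U_p ≈ 67.4 L/s

Direct runoff: 0.0, 4.0, 17.0, 35.0, 53.0, 81.0, 72.0, 64.0, 57.0, 51.0, 46.0, 41.0, 0.0 L/s; ΣQ_DR = 521.0 L/s, peak = 81.0 L/s.
Runoff depth d = ΣQ_DR·Δt / A = 521.0 × 3600 / (15.6 ha) = 12.02 mm.
The 1-cm UH is the DRH scaled by (10 mm)/d, so U_p = 81.0 × 10/12.02 = 67.4 L/s.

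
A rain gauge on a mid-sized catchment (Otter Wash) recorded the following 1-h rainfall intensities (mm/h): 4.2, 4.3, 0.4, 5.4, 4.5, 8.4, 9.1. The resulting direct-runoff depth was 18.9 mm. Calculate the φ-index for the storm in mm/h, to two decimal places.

φ ≈ 2.83 mm/h

Only the 6 blocks with intensity above φ contribute runoff: 4.2, 4.3, 5.4, 4.5, 8.4, 9.1 mm/h.
Σ(I−φ)·Δt = d  ⇒  (4.2+4.3+5.4+4.5+8.4+9.1 − 6φ)·1 = 18.9
φ = (35.90 − 18.9/1) / 6 = 2.83 mm/h.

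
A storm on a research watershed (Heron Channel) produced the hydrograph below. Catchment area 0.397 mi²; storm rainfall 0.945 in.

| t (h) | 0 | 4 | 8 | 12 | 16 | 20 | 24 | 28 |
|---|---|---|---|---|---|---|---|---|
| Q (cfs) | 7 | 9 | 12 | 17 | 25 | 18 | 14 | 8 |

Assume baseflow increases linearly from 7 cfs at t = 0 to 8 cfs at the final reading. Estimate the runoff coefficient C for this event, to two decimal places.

C ≈ 0.83

ΣQ_DR = 50.00 cfs; V = ΣQ_DR·Δt = 7.200 × 10^5 ft³.
Runoff depth d = V / A = 0.7806 in.
C = d / P = 0.7806 / 0.945 = 0.83.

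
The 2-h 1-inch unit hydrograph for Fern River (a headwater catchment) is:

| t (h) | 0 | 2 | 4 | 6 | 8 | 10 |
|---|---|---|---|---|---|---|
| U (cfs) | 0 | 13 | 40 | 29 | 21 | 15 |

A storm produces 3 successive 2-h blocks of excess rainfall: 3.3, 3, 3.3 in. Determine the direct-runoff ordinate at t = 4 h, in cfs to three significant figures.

Q ≈ 171 cfs

By discrete convolution, Q_j = Σ (P_i / 1 in) · U_{j−i}.
At t = 4 h (j=2): Q = (3.3/1)·40 + (3/1)·13 + (3.3/1)·0 = 171 cfs.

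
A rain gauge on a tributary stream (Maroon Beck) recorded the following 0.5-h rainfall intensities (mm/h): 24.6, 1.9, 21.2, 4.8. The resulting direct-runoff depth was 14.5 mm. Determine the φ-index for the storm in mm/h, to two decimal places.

φ ≈ 8.40 mm/h

Only the 2 blocks with intensity above φ contribute runoff: 24.6, 21.2 mm/h.
Σ(I−φ)·Δt = d  ⇒  (24.6+21.2 − 2φ)·0.5 = 14.5
φ = (45.80 − 14.5/0.5) / 2 = 8.40 mm/h.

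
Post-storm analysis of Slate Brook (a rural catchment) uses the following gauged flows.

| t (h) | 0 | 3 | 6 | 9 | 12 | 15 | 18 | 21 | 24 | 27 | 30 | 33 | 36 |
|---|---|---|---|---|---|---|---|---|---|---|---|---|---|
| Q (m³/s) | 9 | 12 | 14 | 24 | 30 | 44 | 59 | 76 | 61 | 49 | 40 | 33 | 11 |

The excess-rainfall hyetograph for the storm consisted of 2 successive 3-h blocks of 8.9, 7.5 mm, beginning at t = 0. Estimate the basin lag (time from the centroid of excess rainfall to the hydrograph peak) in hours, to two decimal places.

t_L ≈ 18.13 h

Centroid of excess rainfall: t_c = Σ P_i·t̄_i / ΣP_i = 2.8720 h (block centres at 1.5, 4.5 h).
Hydrograph peak occurs at t = 21 h, so basin lag t_L = 21 − 2.8720 = 18.13 h.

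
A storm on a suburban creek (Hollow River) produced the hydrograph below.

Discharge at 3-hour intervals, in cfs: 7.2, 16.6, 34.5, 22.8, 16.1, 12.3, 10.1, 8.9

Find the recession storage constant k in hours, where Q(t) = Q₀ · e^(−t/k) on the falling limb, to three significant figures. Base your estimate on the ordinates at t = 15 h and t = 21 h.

k ≈ 18.5 h

On the falling limb, Q drops from 12.3 to 8.9 cfs between t = 15 h and t = 21 h (Δt = 6 h).
k = −Δt / ln(Q₂/Q₁) = −6 / ln(8.9/12.3) = 18.5 h.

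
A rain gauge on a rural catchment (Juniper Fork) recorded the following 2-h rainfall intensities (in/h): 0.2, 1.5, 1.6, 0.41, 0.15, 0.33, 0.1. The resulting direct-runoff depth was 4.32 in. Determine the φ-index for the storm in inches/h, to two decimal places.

φ ≈ 0.47 in/h

Only the 2 blocks with intensity above φ contribute runoff: 1.5, 1.6 in/h.
Σ(I−φ)·Δt = d  ⇒  (1.5+1.6 − 2φ)·2 = 4.32
φ = (3.100 − 4.32/2) / 2 = 0.47 in/h.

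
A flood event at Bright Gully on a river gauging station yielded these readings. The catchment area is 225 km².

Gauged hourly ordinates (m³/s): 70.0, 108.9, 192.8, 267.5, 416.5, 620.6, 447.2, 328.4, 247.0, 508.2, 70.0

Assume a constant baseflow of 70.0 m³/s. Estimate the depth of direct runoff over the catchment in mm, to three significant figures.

Direct runoff: 0.0, 38.9, 122.8, 197.5, 346.5, 550.6, 377.2, 258.4, 177.0, 438.2, 0.0 m³/s; ΣQ_DR = 2507 m³/s.
V = ΣQ_DR · Δt = 2507 × 3600 s = 9.026 × 10^6 m³.
Over A = 225 km², depth = V / A = 40.1 mm.

d ≈ 40.1 mm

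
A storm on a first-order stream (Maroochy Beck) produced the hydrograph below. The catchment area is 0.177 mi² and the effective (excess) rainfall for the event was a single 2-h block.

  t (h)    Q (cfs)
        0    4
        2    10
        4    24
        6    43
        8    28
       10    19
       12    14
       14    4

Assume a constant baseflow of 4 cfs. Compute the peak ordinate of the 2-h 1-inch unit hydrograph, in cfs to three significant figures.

U_p ≈ 19.5 cfs

Direct runoff: 0.0, 6.0, 20.0, 39.0, 24.0, 15.0, 10.0, 0.0 cfs; ΣQ_DR = 114.0 cfs, peak = 39.0 cfs.
Runoff depth d = ΣQ_DR·Δt / A = 114.0 × 7200 / (0.177 mi²) = 1.996 in.
The 1-inch UH is the DRH scaled by (1 in)/d, so U_p = 39.0 × 1/1.996 = 19.5 cfs.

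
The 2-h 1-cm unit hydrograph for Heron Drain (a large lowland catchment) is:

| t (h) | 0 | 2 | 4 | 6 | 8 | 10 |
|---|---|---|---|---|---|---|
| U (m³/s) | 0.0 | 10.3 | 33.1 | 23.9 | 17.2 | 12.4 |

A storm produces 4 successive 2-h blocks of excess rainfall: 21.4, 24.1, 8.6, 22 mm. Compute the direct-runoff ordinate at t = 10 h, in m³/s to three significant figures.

Q ≈ 161 m³/s

By discrete convolution, Q_j = Σ (P_i / 10 mm) · U_{j−i}.
At t = 10 h (j=5): Q = (21.4/10)·12.4 + (24.1/10)·17.2 + (8.6/10)·23.9 + (22/10)·33.1 = 161 m³/s.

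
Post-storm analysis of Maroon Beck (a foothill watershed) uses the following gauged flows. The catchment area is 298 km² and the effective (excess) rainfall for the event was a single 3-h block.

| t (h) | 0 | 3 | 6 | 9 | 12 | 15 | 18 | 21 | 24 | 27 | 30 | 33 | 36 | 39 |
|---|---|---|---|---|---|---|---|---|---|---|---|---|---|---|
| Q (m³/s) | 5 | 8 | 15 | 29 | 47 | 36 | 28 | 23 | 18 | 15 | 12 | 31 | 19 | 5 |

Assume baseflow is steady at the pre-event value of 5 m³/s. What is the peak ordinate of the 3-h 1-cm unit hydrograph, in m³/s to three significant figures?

Direct runoff: 0.0, 3.0, 10.0, 24.0, 42.0, 31.0, 23.0, 18.0, 13.0, 10.0, 7.0, 26.0, 14.0, 0.0 m³/s; ΣQ_DR = 221.0 m³/s, peak = 42.0 m³/s.
Runoff depth d = ΣQ_DR·Δt / A = 221.0 × 10800 / (298 km²) = 8.009 mm.
The 1-cm UH is the DRH scaled by (10 mm)/d, so U_p = 42.0 × 10/8.009 = 52.4 m³/s.

U_p ≈ 52.4 m³/s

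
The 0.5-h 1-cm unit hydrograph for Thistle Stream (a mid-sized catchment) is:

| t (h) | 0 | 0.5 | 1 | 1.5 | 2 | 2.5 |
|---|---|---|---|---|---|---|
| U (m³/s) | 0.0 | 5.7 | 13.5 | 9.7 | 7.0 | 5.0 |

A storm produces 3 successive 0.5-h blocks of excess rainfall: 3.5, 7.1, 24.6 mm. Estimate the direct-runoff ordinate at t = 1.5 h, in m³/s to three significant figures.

By discrete convolution, Q_j = Σ (P_i / 10 mm) · U_{j−i}.
At t = 1.5 h (j=3): Q = (3.5/10)·9.7 + (7.1/10)·13.5 + (24.6/10)·5.7 = 27.0 m³/s.

Q ≈ 27.0 m³/s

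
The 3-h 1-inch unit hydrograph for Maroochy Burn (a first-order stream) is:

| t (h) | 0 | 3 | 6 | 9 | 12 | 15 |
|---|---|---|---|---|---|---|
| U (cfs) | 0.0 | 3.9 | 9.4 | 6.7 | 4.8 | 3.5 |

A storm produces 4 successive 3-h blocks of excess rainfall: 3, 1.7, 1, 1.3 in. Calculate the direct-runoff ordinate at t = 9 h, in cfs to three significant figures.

By discrete convolution, Q_j = Σ (P_i / 1 in) · U_{j−i}.
At t = 9 h (j=3): Q = (3/1)·6.7 + (1.7/1)·9.4 + (1/1)·3.9 + (1.3/1)·0.0 = 40.0 cfs.

Q ≈ 40.0 cfs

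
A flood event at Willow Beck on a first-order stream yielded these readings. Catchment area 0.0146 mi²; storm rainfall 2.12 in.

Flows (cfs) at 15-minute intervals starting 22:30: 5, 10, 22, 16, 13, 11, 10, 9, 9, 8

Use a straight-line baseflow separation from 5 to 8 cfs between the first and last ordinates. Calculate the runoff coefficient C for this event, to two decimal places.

ΣQ_DR = 48.00 cfs; V = ΣQ_DR·Δt = 43200 ft³.
Runoff depth d = V / A = 1.274 in.
C = d / P = 1.274 / 2.12 = 0.60.

C ≈ 0.60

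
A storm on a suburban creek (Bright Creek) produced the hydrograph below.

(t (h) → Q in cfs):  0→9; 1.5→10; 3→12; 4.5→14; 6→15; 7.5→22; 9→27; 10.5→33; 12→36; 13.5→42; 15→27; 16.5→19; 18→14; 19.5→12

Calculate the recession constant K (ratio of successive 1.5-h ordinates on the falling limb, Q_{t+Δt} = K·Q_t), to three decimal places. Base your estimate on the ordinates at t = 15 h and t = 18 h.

K ≈ 0.720

Using the recession-limb readings at t = 15 h and t = 18 h: Q falls from 27 to 14 cfs over 2 intervals.
K = (Q₂/Q₁)^(1/2) = (14/27)^(1/2) = 0.720.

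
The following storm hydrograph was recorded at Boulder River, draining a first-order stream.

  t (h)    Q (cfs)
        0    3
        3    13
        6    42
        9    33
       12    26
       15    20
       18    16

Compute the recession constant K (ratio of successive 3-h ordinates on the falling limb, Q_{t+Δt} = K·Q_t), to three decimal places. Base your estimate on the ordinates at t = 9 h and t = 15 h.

Using the recession-limb readings at t = 9 h and t = 15 h: Q falls from 33 to 20 cfs over 2 intervals.
K = (Q₂/Q₁)^(1/2) = (20/33)^(1/2) = 0.778.

K ≈ 0.778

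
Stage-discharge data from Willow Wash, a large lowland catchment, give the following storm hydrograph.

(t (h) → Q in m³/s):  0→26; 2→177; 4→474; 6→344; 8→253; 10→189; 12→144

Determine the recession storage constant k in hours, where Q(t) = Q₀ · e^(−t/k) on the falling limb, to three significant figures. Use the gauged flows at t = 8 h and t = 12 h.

k ≈ 7.10 h

On the falling limb, Q drops from 253 to 144 m³/s between t = 8 h and t = 12 h (Δt = 4 h).
k = −Δt / ln(Q₂/Q₁) = −4 / ln(144/253) = 7.10 h.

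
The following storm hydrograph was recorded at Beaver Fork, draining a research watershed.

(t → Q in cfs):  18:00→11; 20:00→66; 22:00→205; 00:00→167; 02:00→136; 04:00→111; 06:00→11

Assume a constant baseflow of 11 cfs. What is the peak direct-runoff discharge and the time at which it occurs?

Q_p = 194.0 cfs at t = 22:00

Subtracting baseflow gives direct-runoff ordinates: 0.0, 55.0, 194.0, 156.0, 125.0, 100.0, 0.0 cfs.
The maximum is 194.0 cfs, occurring at the reading for t = 22:00.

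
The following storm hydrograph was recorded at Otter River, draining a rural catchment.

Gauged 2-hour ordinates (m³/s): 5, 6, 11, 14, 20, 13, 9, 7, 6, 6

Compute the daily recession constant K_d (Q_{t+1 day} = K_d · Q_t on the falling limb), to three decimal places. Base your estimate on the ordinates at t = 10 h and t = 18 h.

K_d ≈ 0.098

Between t = 10 h and t = 18 h the flow falls from 13 to 6 m³/s over 4×2 h = 8 h.
Per-interval ratio K = (6/13)^(1/4) = 0.8242; K_d = K^(24/2) = 0.098.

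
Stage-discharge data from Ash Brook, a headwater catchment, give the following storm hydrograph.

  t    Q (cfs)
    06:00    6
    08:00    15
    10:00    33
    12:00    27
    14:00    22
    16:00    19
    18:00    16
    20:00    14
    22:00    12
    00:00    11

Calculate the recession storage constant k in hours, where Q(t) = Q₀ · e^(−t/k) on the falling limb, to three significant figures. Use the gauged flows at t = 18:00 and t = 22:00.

k ≈ 13.9 h

On the falling limb, Q drops from 16 to 12 cfs between t = 18:00 and t = 22:00 (Δt = 4 h).
k = −Δt / ln(Q₂/Q₁) = −4 / ln(12/16) = 13.9 h.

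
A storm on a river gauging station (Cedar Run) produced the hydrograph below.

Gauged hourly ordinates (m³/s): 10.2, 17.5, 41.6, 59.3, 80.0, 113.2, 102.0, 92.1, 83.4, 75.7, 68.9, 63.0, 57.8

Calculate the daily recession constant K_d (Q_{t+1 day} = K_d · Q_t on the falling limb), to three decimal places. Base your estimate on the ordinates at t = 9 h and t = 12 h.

K_d ≈ 0.116

Between t = 9 h and t = 12 h the flow falls from 75.7 to 57.8 m³/s over 3×1 h = 3 h.
Per-interval ratio K = (57.8/75.7)^(1/3) = 0.9140; K_d = K^(24/1) = 0.116.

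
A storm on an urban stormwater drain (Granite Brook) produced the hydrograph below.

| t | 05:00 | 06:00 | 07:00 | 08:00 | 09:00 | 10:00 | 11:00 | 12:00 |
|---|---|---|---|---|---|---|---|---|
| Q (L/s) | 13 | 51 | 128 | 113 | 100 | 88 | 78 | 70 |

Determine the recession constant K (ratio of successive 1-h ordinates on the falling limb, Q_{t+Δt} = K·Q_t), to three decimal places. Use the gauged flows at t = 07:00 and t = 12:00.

K ≈ 0.886

Using the recession-limb readings at t = 07:00 and t = 12:00: Q falls from 128 to 70 L/s over 5 intervals.
K = (Q₂/Q₁)^(1/5) = (70/128)^(1/5) = 0.886.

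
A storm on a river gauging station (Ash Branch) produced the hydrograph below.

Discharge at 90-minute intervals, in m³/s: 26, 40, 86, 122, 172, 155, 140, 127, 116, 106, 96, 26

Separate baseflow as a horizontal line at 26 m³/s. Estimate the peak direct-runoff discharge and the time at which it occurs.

Subtracting baseflow gives direct-runoff ordinates: 0.0, 14.0, 60.0, 96.0, 146.0, 129.0, 114.0, 101.0, 90.0, 80.0, 70.0, 0.0 m³/s.
The maximum is 146.0 m³/s, occurring at the reading for t = 6 h.

Q_p = 146.0 m³/s at t = 6 h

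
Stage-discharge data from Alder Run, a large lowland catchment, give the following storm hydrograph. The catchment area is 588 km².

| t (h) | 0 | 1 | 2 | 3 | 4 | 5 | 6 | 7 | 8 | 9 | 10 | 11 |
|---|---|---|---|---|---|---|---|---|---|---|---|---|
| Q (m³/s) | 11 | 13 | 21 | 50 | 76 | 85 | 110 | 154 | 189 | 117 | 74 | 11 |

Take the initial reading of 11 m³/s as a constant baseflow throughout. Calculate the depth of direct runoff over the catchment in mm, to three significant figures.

Direct runoff: 0.0, 2.0, 10.0, 39.0, 65.0, 74.0, 99.0, 143.0, 178.0, 106.0, 63.0, 0.0 m³/s; ΣQ_DR = 779.0 m³/s.
V = ΣQ_DR · Δt = 779.0 × 3600 s = 2.804 × 10^6 m³.
Over A = 588 km², depth = V / A = 4.77 mm.

d ≈ 4.77 mm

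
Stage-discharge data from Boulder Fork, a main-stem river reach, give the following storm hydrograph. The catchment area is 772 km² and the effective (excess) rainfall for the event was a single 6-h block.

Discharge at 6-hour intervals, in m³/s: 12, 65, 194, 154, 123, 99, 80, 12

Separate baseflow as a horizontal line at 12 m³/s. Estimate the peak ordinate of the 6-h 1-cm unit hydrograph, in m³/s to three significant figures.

Direct runoff: 0.0, 53.0, 182.0, 142.0, 111.0, 87.0, 68.0, 0.0 m³/s; ΣQ_DR = 643.0 m³/s, peak = 182.0 m³/s.
Runoff depth d = ΣQ_DR·Δt / A = 643.0 × 21600 / (772 km²) = 17.99 mm.
The 1-cm UH is the DRH scaled by (10 mm)/d, so U_p = 182.0 × 10/17.99 = 101 m³/s.

U_p ≈ 101 m³/s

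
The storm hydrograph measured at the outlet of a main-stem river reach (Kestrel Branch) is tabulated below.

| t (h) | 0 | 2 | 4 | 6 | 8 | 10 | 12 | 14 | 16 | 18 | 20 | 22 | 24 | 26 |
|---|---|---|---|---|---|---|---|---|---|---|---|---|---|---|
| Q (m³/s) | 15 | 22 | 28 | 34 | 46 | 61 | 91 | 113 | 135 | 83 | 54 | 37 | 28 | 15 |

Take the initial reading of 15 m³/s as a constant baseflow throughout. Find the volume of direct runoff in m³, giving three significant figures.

V ≈ 3.97 × 10^6 m³

Direct-runoff ordinates (Q − Q_b): 0.0, 7.0, 13.0, 19.0, 31.0, 46.0, 76.0, 98.0, 120.0, 68.0, 39.0, 22.0, 13.0, 0.0 m³/s.
ΣQ_DR = 552.0 m³/s.
With Δt = 2 h = 7200 s, V = ΣQ_DR · Δt = 552.0 × 7200 = 3.97 × 10^6 m³.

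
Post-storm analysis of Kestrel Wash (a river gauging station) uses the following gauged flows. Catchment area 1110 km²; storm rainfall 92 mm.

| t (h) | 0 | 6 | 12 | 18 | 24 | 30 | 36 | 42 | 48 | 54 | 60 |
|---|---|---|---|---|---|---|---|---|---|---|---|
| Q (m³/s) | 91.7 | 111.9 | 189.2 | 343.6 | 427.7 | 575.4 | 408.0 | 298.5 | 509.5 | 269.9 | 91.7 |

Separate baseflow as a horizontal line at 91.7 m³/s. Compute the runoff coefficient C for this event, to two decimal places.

ΣQ_DR = 2308 m³/s; V = ΣQ_DR·Δt = 4.986 × 10^7 m³.
Runoff depth d = V / A = 44.92 mm.
C = d / P = 44.92 / 92 = 0.49.

C ≈ 0.49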